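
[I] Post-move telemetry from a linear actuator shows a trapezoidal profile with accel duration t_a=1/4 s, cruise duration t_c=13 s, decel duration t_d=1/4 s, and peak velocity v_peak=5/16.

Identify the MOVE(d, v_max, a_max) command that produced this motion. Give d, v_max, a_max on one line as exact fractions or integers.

d=265/64 v_max=5/16 a_max=5/4

a_max = (5/16)/(1/4) = 5/4
d_a = ½·5/16·1/4 = 5/128; d_c = 5/16·13 = 65/16
d = 2·5/128 + 65/16 = 265/64
t_c = 13 > 0 so v_max = 5/16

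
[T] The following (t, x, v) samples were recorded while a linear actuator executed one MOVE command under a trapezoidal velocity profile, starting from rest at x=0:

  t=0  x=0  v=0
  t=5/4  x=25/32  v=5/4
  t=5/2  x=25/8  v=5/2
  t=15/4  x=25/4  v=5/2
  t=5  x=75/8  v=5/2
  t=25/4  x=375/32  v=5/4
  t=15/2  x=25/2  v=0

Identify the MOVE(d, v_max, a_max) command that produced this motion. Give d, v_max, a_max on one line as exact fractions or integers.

final state: t=15/2, x=25/2, v=0 → d = 25/2
a_max = (5/4−0)/(5/4−0) = 1
max v = 5/2 over t∈[5/2,5] → v_max = 5/2
check: 5/2·(5/2+5/2) = 25/2 ✓

d=25/2 v_max=5/2 a_max=1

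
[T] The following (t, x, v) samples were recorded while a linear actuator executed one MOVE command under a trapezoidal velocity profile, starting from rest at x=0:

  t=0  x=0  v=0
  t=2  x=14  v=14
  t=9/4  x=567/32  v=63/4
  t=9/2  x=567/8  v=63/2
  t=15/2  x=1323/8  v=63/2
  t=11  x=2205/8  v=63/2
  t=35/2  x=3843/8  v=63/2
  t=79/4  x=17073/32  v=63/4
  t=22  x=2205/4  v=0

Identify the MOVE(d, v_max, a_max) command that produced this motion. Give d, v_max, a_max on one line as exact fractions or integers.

d=2205/4 v_max=63/2 a_max=7

final state: t=22, x=2205/4, v=0 → d = 2205/4
a_max = (14−0)/(2−0) = 7
max v = 63/2 over t∈[9/2,35/2] → v_max = 63/2
check: 63/2·(9/2+13) = 2205/4 ✓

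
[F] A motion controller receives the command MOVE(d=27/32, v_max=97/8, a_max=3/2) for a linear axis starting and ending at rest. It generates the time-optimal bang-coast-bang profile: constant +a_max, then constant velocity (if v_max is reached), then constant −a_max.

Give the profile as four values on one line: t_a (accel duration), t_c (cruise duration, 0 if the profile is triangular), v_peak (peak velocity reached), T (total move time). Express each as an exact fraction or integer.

t_a=3/4 t_c=0 v_peak=9/8 T=3/2

v_max²/a_max = (97/8)²/(3/2) = 9409/96
27/32 < 9409/96 so t_c = 0
v_peak = √(27/32·3/2) = √(81/64) = 9/8
t_a = (9/8)/(3/2) = 3/4; t_c = 0
T = 2·3/4 = 3/2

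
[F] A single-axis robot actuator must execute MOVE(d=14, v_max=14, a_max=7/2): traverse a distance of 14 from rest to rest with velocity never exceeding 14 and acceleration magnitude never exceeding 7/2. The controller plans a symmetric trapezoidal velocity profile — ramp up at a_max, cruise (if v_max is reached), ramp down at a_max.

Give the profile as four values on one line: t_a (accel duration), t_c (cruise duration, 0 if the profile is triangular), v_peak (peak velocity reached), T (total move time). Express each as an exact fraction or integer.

v_max²/a_max = 14²/(7/2) = 56
14 < 56 ⇒ no cruise
v_peak = √(14·7/2) = √49 = 7
t_a = 7/(7/2) = 2; t_c = 0
T = 2·2 = 4

t_a=2 t_c=0 v_peak=7 T=4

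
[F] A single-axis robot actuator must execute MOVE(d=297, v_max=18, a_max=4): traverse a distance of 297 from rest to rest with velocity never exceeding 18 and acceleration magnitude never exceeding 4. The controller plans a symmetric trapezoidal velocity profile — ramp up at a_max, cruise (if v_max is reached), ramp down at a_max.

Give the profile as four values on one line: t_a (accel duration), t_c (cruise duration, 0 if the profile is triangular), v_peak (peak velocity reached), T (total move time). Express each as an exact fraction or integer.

t_a=9/2 t_c=12 v_peak=18 T=21

vₘ²/aₘ = 18²/4 = 81
297 ≥ 81 → trapezoidal
t_a = 18/4 = 9/2; v_peak = 18
d_cruise = 297 − 81 = 216; t_c = 216/18 = 12
T = 2·9/2 + 12 = 21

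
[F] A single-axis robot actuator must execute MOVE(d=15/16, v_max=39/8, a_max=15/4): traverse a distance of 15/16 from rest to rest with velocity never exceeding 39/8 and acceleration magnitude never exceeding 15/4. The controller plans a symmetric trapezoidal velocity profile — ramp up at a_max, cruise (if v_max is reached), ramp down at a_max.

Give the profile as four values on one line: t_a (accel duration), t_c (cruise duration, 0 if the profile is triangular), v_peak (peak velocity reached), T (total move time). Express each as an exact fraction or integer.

(v_max)²/a_max = (39/8)²/(15/4) = 507/80
15/16 < 507/80 → triangular
v_peak = √(15/16·15/4) = √(225/64) = 15/8
t_a = (15/8)/(15/4) = 1/2; t_c = 0
T = 2·1/2 = 1

t_a=1/2 t_c=0 v_peak=15/8 T=1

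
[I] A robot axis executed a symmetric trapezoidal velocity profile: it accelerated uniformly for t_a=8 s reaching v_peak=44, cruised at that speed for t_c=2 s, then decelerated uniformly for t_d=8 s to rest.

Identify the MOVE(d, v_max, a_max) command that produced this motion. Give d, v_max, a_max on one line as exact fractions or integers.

a_max = 44/8 = 11/2
d_a = ½·44·8 = 176; d_c = 44·2 = 88
d = 2·176 + 88 = 440
t_c = 2 > 0 ⇒ limit active, v_max = 44

d=440 v_max=44 a_max=11/2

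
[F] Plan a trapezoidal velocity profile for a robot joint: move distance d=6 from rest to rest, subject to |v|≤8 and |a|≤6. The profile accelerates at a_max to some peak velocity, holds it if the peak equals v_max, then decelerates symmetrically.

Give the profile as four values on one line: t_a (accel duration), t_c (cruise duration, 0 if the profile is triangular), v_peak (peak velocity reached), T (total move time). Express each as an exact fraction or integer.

(v_max)²/a_max = 8²/6 = 32/3
6 < 32/3 so t_c = 0
v_peak = √(6·6) = √36 = 6
t_a = 6/6 = 1; t_c = 0
T = 2·1 = 2

t_a=1 t_c=0 v_peak=6 T=2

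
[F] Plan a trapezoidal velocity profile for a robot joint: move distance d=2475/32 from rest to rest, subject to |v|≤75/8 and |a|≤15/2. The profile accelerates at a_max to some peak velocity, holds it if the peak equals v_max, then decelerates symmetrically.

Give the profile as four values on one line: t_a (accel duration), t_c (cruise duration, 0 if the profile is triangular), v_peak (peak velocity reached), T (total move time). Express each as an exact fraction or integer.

t_a=5/4 t_c=7 v_peak=75/8 T=19/2

(v_max)²/a_max = (75/8)²/(15/2) = 375/32
2475/32 ≥ 375/32 so v_max reached
t_a = (75/8)/(15/2) = 5/4; v_peak = 75/8
d_cruise = 2475/32 − 375/32 = 525/8; t_c = (525/8)/(75/8) = 7
T = 2·5/4 + 7 = 19/2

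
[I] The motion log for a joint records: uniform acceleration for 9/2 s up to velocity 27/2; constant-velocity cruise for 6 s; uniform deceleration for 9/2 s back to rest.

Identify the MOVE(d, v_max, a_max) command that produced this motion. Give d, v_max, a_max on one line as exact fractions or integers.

d=567/4 v_max=27/2 a_max=3

a_max = (27/2)/(9/2) = 3
d_a = ½·27/2·9/2 = 243/8; d_c = 27/2·6 = 81
d = 2·243/8 + 81 = 567/4
t_c = 6 > 0 → v_max = v_peak = 27/2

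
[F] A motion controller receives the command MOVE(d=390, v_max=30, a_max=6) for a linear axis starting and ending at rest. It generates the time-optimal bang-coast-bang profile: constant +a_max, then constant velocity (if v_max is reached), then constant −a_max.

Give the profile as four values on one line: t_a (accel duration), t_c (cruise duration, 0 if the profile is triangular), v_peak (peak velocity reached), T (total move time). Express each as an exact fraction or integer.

t_a=5 t_c=8 v_peak=30 T=18

v_max²/a_max = 30²/6 = 150
390 ≥ 150 so v_max reached
t_a = 30/6 = 5; v_peak = 30
d_cruise = 390 − 150 = 240; t_c = 240/30 = 8
T = 2·5 + 8 = 18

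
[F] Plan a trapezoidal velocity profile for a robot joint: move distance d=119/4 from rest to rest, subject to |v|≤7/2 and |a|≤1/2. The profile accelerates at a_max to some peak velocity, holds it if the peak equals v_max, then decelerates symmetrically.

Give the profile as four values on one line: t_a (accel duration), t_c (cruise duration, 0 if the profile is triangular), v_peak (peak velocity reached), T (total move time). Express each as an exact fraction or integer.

t_a=7 t_c=3/2 v_peak=7/2 T=31/2

v_max²/a_max = (7/2)²/(1/2) = 49/2
119/4 ≥ 49/2 → trapezoidal
t_a = (7/2)/(1/2) = 7; v_peak = 7/2
d_cruise = 119/4 − 49/2 = 21/4; t_c = (21/4)/(7/2) = 3/2
T = 2·7 + 3/2 = 31/2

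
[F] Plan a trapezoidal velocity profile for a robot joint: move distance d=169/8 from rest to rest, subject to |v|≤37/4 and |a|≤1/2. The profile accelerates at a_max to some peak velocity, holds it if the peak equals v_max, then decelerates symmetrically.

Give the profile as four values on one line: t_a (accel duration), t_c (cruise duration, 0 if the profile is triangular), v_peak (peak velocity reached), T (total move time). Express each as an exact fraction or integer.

v_max²/a_max = (37/4)²/(1/2) = 1369/8
169/8 < 1369/8 → triangular
v_peak = √(169/8·1/2) = √(169/16) = 13/4
t_a = (13/4)/(1/2) = 13/2; t_c = 0
T = 2·13/2 = 13

t_a=13/2 t_c=0 v_peak=13/4 T=13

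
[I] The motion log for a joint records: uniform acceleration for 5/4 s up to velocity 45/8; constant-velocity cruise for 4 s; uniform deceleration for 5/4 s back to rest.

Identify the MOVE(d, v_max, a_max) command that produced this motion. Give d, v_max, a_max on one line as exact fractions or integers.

a_max = (45/8)/(5/4) = 9/2
d_a = ½·45/8·5/4 = 225/64; d_c = 45/8·4 = 45/2
d = 2·225/64 + 45/2 = 945/32
t_c = 4 > 0 → v_max = v_peak = 45/8

d=945/32 v_max=45/8 a_max=9/2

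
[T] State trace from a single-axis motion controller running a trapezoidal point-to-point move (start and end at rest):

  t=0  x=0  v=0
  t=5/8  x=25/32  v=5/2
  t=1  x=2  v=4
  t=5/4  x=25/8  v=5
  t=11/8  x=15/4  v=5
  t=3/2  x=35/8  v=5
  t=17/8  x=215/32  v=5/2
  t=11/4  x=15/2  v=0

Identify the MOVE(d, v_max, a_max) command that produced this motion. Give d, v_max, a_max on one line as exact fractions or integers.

final state: t=11/4, x=15/2, v=0 → d = 15/2
a_max = (5/2−0)/(5/8−0) = 4
max v = 5 over t∈[5/4,3/2] → v_max = 5
check: 5·(5/4+1/4) = 15/2 ✓

d=15/2 v_max=5 a_max=4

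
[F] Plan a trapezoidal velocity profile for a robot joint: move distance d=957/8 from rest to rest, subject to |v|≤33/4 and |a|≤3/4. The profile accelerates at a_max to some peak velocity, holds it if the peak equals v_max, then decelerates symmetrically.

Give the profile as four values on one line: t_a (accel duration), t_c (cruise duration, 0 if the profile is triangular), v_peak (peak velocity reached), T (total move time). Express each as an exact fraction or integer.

(v_max)²/a_max = (33/4)²/(3/4) = 363/4
957/8 ≥ 363/4 so v_max reached
t_a = (33/4)/(3/4) = 11; v_peak = 33/4
d_cruise = 957/8 − 363/4 = 231/8; t_c = (231/8)/(33/4) = 7/2
T = 2·11 + 7/2 = 51/2

t_a=11 t_c=7/2 v_peak=33/4 T=51/2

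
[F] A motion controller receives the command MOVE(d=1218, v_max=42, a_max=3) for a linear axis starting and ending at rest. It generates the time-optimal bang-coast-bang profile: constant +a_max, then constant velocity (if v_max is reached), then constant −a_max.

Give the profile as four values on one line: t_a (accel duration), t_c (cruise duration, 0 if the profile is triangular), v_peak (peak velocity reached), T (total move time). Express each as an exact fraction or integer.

t_a=14 t_c=15 v_peak=42 T=43

(v_max)²/a_max = 42²/3 = 588
1218 ≥ 588 so v_max reached
t_a = 42/3 = 14; v_peak = 42
d_cruise = 1218 − 588 = 630; t_c = 630/42 = 15
T = 2·14 + 15 = 43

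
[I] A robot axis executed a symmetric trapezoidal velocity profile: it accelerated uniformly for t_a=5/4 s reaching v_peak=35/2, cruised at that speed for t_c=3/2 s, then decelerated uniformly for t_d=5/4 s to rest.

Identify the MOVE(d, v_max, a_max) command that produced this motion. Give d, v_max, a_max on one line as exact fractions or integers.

a_max = (35/2)/(5/4) = 14
d_a = ½·35/2·5/4 = 175/16; d_c = 35/2·3/2 = 105/4
d = 2·175/16 + 105/4 = 385/8
t_c = 3/2 > 0 ⇒ limit active, v_max = 35/2

d=385/8 v_max=35/2 a_max=14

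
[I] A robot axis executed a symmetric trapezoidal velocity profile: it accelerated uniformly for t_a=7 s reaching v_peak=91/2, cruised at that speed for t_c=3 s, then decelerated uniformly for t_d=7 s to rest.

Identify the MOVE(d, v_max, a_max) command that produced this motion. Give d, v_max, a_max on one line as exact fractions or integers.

d=455 v_max=91/2 a_max=13/2

a_max = (91/2)/7 = 13/2
d_a = ½·91/2·7 = 637/4; d_c = 91/2·3 = 273/2
d = 2·637/4 + 273/2 = 455
t_c = 3 > 0 → v_max = v_peak = 91/2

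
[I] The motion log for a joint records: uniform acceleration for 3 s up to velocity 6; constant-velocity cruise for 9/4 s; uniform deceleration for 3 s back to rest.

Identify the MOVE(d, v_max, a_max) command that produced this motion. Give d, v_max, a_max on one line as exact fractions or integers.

a_max = 6/3 = 2
d_a = ½·6·3 = 9; d_c = 6·9/4 = 27/2
d = 2·9 + 27/2 = 63/2
t_c = 9/4 > 0 so v_max = 6

d=63/2 v_max=6 a_max=2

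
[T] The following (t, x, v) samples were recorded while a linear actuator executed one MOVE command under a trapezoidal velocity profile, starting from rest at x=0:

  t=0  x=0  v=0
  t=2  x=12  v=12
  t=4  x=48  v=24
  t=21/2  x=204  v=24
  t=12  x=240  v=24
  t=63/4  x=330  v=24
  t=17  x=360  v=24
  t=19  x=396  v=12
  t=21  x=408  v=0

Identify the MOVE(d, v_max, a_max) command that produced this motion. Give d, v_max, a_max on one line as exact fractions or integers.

final state: t=21, x=408, v=0 → d = 408
a_max = (12−0)/(2−0) = 6
max v = 24 over t∈[4,17] → v_max = 24
check: 24·(4+13) = 408 ✓

d=408 v_max=24 a_max=6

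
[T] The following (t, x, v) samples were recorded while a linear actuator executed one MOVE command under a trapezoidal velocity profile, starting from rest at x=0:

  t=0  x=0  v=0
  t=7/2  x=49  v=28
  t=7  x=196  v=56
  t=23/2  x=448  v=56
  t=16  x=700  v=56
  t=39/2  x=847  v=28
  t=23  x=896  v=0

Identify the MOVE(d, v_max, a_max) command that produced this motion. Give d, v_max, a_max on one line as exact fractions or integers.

d=896 v_max=56 a_max=8

final state: t=23, x=896, v=0 → d = 896
a_max = (28−0)/(7/2−0) = 8
max v = 56 over t∈[7,16] → v_max = 56
check: 56·(7+9) = 896 ✓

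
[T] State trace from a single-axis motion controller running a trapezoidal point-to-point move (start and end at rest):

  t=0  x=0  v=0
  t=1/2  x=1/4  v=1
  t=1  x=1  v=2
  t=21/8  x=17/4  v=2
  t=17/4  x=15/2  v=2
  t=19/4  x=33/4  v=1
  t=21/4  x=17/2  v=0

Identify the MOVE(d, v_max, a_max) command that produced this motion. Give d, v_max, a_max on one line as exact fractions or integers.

final state: t=21/4, x=17/2, v=0 → d = 17/2
a_max = (1−0)/(1/2−0) = 2
max v = 2 over t∈[1,17/4] → v_max = 2
check: 2·(1+13/4) = 17/2 ✓

d=17/2 v_max=2 a_max=2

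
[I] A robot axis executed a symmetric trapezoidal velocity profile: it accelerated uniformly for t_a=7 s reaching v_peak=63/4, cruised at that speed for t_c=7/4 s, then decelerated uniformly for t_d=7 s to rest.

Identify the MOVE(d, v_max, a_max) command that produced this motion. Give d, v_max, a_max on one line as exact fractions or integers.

d=2205/16 v_max=63/4 a_max=9/4

a_max = (63/4)/7 = 9/4
d_a = ½·63/4·7 = 441/8; d_c = 63/4·7/4 = 441/16
d = 2·441/8 + 441/16 = 2205/16
t_c = 7/4 > 0 → v_max = v_peak = 63/4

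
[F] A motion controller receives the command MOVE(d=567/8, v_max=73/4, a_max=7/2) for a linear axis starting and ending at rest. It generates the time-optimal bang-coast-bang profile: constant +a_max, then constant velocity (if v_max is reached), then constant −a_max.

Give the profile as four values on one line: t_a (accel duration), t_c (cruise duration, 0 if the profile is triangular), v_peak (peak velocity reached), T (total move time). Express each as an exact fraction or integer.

vₘ²/aₘ = (73/4)²/(7/2) = 5329/56
567/8 < 5329/56 → triangular
v_peak = √(567/8·7/2) = √(3969/16) = 63/4
t_a = (63/4)/(7/2) = 9/2; t_c = 0
T = 2·9/2 = 9

t_a=9/2 t_c=0 v_peak=63/4 T=9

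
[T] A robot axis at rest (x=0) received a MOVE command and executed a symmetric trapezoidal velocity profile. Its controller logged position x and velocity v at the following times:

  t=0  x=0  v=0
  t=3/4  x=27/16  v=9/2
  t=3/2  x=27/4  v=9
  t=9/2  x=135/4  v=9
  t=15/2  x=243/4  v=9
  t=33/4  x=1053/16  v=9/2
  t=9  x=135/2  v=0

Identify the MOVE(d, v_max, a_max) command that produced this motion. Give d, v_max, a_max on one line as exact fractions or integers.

final state: t=9, x=135/2, v=0 → d = 135/2
a_max = (9/2−0)/(3/4−0) = 6
max v = 9 over t∈[3/2,15/2] → v_max = 9
check: 9·(3/2+6) = 135/2 ✓

d=135/2 v_max=9 a_max=6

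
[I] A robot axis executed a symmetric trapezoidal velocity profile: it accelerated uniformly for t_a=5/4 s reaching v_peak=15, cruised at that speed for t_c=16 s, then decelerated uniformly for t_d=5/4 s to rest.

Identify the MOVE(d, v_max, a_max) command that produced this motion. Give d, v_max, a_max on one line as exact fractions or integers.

a_max = 15/(5/4) = 12
d_a = ½·15·5/4 = 75/8; d_c = 15·16 = 240
d = 2·75/8 + 240 = 1035/4
t_c = 16 > 0 so v_max = 15

d=1035/4 v_max=15 a_max=12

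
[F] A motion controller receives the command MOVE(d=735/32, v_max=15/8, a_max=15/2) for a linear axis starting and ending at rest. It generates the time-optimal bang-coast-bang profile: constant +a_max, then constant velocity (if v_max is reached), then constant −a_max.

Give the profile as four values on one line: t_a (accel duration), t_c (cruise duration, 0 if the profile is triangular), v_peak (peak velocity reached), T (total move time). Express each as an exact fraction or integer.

(v_max)²/a_max = (15/8)²/(15/2) = 15/32
735/32 ≥ 15/32 → trapezoidal
t_a = (15/8)/(15/2) = 1/4; v_peak = 15/8
d_cruise = 735/32 − 15/32 = 45/2; t_c = (45/2)/(15/8) = 12
T = 2·1/4 + 12 = 25/2

t_a=1/4 t_c=12 v_peak=15/8 T=25/2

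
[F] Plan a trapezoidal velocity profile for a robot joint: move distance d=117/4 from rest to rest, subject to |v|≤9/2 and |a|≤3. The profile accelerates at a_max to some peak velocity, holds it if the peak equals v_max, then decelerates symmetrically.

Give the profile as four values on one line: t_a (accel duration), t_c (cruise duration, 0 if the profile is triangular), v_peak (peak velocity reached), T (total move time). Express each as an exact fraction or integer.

t_a=3/2 t_c=5 v_peak=9/2 T=8

(v_max)²/a_max = (9/2)²/3 = 27/4
117/4 ≥ 27/4 so v_max reached
t_a = (9/2)/3 = 3/2; v_peak = 9/2
d_cruise = 117/4 − 27/4 = 45/2; t_c = (45/2)/(9/2) = 5
T = 2·3/2 + 5 = 8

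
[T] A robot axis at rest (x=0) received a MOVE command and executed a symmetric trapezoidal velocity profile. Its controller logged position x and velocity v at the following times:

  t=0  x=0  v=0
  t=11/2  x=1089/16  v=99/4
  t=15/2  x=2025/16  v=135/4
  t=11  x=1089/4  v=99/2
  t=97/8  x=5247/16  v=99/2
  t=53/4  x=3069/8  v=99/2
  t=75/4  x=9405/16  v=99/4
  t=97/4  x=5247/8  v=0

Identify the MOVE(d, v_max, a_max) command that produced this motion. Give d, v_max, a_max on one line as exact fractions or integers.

d=5247/8 v_max=99/2 a_max=9/2

final state: t=97/4, x=5247/8, v=0 → d = 5247/8
a_max = (99/4−0)/(11/2−0) = 9/2
max v = 99/2 over t∈[11,53/4] → v_max = 99/2
check: 99/2·(11+9/4) = 5247/8 ✓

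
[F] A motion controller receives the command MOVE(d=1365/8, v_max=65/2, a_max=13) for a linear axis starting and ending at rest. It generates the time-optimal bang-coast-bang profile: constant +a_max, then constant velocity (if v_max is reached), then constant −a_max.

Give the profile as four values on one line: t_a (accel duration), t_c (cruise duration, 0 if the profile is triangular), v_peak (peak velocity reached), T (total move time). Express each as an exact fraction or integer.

v_max²/a_max = (65/2)²/13 = 325/4
1365/8 ≥ 325/4 ⇒ cruise phase
t_a = (65/2)/13 = 5/2; v_peak = 65/2
d_cruise = 1365/8 − 325/4 = 715/8; t_c = (715/8)/(65/2) = 11/4
T = 2·5/2 + 11/4 = 31/4

t_a=5/2 t_c=11/4 v_peak=65/2 T=31/4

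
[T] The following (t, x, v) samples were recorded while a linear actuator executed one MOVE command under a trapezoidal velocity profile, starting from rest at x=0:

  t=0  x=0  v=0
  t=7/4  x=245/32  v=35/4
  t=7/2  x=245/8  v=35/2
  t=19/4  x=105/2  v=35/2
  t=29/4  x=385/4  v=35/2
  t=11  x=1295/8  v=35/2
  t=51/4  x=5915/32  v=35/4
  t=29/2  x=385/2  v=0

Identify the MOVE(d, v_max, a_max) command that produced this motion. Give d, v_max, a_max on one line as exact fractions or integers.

final state: t=29/2, x=385/2, v=0 → d = 385/2
a_max = (35/4−0)/(7/4−0) = 5
max v = 35/2 over t∈[7/2,11] → v_max = 35/2
check: 35/2·(7/2+15/2) = 385/2 ✓

d=385/2 v_max=35/2 a_max=5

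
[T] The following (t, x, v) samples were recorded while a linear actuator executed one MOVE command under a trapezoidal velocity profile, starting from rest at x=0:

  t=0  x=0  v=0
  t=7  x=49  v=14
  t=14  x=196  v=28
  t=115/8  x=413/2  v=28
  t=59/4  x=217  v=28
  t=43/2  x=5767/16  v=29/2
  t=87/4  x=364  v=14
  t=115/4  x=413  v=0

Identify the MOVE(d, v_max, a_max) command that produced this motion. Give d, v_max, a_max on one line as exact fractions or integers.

d=413 v_max=28 a_max=2

final state: t=115/4, x=413, v=0 → d = 413
a_max = (14−0)/(7−0) = 2
max v = 28 over t∈[14,59/4] → v_max = 28
check: 28·(14+3/4) = 413 ✓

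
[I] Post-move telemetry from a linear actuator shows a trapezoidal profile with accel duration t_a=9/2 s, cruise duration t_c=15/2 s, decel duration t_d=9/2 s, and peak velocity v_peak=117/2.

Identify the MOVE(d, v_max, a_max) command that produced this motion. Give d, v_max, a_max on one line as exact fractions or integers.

a_max = (117/2)/(9/2) = 13
d_a = ½·117/2·9/2 = 1053/8; d_c = 117/2·15/2 = 1755/4
d = 2·1053/8 + 1755/4 = 702
t_c = 15/2 > 0 so v_max = 117/2

d=702 v_max=117/2 a_max=13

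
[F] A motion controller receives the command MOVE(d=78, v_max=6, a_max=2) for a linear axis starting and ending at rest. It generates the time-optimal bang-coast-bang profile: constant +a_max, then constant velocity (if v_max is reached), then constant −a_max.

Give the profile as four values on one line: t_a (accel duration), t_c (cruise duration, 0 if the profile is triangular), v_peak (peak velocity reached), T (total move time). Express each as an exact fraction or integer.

(v_max)²/a_max = 6²/2 = 18
78 ≥ 18 → trapezoidal
t_a = 6/2 = 3; v_peak = 6
d_cruise = 78 − 18 = 60; t_c = 60/6 = 10
T = 2·3 + 10 = 16

t_a=3 t_c=10 v_peak=6 T=16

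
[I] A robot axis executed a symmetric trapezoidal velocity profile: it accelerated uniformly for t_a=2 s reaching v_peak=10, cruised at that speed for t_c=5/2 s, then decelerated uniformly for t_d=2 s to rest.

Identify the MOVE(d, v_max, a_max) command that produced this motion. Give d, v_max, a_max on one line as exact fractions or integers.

a_max = 10/2 = 5
d_a = ½·10·2 = 10; d_c = 10·5/2 = 25
d = 2·10 + 25 = 45
t_c = 5/2 > 0 ⇒ limit active, v_max = 10

d=45 v_max=10 a_max=5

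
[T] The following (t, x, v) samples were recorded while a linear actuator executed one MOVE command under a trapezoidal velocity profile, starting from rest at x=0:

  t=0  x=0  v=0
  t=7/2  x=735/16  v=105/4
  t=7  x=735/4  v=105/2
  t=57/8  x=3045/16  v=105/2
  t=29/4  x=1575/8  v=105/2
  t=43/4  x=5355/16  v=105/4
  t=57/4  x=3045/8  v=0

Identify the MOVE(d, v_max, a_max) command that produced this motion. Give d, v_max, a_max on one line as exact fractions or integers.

d=3045/8 v_max=105/2 a_max=15/2

final state: t=57/4, x=3045/8, v=0 → d = 3045/8
a_max = (105/4−0)/(7/2−0) = 15/2
max v = 105/2 over t∈[7,29/4] → v_max = 105/2
check: 105/2·(7+1/4) = 3045/8 ✓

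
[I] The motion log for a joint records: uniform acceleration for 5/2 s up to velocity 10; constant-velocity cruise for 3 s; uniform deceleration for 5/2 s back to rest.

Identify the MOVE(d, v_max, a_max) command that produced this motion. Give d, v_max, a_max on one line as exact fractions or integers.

d=55 v_max=10 a_max=4

a_max = 10/(5/2) = 4
d_a = ½·10·5/2 = 25/2; d_c = 10·3 = 30
d = 2·25/2 + 30 = 55
t_c = 3 > 0 → v_max = v_peak = 10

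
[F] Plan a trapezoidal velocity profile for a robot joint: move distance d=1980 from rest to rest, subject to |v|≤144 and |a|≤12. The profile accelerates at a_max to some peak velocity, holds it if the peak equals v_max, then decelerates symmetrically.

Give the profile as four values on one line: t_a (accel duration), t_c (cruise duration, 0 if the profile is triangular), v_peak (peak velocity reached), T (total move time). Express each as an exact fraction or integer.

vₘ²/aₘ = 144²/12 = 1728
1980 ≥ 1728 ⇒ cruise phase
t_a = 144/12 = 12; v_peak = 144
d_cruise = 1980 − 1728 = 252; t_c = 252/144 = 7/4
T = 2·12 + 7/4 = 103/4

t_a=12 t_c=7/4 v_peak=144 T=103/4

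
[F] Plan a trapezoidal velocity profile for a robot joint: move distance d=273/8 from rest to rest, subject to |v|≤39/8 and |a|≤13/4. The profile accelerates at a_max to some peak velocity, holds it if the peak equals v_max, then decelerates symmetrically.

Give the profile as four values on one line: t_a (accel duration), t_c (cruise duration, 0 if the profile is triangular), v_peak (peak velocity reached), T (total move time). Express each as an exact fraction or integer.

vₘ²/aₘ = (39/8)²/(13/4) = 117/16
273/8 ≥ 117/16 so v_max reached
t_a = (39/8)/(13/4) = 3/2; v_peak = 39/8
d_cruise = 273/8 − 117/16 = 429/16; t_c = (429/16)/(39/8) = 11/2
T = 2·3/2 + 11/2 = 17/2

t_a=3/2 t_c=11/2 v_peak=39/8 T=17/2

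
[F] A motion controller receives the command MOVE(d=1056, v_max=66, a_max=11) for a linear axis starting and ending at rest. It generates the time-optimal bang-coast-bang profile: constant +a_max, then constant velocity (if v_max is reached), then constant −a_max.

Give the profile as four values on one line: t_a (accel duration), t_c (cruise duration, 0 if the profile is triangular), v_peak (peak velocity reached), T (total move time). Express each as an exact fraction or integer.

t_a=6 t_c=10 v_peak=66 T=22

v_max²/a_max = 66²/11 = 396
1056 ≥ 396 ⇒ cruise phase
t_a = 66/11 = 6; v_peak = 66
d_cruise = 1056 − 396 = 660; t_c = 660/66 = 10
T = 2·6 + 10 = 22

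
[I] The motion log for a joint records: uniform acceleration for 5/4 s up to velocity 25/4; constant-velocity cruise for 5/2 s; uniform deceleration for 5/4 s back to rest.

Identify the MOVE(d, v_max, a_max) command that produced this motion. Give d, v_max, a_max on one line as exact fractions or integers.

d=375/16 v_max=25/4 a_max=5

a_max = (25/4)/(5/4) = 5
d_a = ½·25/4·5/4 = 125/32; d_c = 25/4·5/2 = 125/8
d = 2·125/32 + 125/8 = 375/16
t_c = 5/2 > 0 → v_max = v_peak = 25/4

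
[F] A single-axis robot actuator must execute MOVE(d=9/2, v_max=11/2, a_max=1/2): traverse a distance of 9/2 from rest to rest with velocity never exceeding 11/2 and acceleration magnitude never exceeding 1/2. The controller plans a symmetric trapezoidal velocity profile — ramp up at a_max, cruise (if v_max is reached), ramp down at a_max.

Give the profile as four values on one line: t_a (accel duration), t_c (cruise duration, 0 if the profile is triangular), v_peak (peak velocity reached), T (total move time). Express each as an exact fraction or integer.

(v_max)²/a_max = (11/2)²/(1/2) = 121/2
9/2 < 121/2 so t_c = 0
v_peak = √(9/2·1/2) = √(9/4) = 3/2
t_a = (3/2)/(1/2) = 3; t_c = 0
T = 2·3 = 6

t_a=3 t_c=0 v_peak=3/2 T=6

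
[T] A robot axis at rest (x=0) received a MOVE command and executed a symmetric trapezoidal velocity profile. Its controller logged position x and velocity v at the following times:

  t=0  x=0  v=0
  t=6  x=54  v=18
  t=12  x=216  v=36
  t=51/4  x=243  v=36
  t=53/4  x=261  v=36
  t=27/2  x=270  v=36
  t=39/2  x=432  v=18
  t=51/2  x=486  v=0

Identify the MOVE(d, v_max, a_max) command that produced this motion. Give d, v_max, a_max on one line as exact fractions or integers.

d=486 v_max=36 a_max=3

final state: t=51/2, x=486, v=0 → d = 486
a_max = (18−0)/(6−0) = 3
max v = 36 over t∈[12,27/2] → v_max = 36
check: 36·(12+3/2) = 486 ✓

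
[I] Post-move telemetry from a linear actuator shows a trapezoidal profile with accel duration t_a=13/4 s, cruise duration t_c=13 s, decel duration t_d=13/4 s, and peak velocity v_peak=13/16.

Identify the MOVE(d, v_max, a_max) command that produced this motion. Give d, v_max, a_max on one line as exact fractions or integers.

a_max = (13/16)/(13/4) = 1/4
d_a = ½·13/16·13/4 = 169/128; d_c = 13/16·13 = 169/16
d = 2·169/128 + 169/16 = 845/64
t_c = 13 > 0 → v_max = v_peak = 13/16

d=845/64 v_max=13/16 a_max=1/4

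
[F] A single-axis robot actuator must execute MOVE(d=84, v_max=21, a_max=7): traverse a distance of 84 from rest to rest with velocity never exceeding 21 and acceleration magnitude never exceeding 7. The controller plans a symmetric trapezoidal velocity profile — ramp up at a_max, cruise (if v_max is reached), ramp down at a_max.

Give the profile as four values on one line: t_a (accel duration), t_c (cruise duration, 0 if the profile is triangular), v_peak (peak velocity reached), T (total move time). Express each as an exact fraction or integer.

v_max²/a_max = 21²/7 = 63
84 ≥ 63 → trapezoidal
t_a = 21/7 = 3; v_peak = 21
d_cruise = 84 − 63 = 21; t_c = 21/21 = 1
T = 2·3 + 1 = 7

t_a=3 t_c=1 v_peak=21 T=7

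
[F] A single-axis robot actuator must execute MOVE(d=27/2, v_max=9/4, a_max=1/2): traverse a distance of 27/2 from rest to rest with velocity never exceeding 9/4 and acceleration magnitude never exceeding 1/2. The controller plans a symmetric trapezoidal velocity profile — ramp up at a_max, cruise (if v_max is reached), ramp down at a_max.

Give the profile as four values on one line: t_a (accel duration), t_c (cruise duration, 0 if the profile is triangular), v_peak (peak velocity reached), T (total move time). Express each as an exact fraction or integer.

(v_max)²/a_max = (9/4)²/(1/2) = 81/8
27/2 ≥ 81/8 so v_max reached
t_a = (9/4)/(1/2) = 9/2; v_peak = 9/4
d_cruise = 27/2 − 81/8 = 27/8; t_c = (27/8)/(9/4) = 3/2
T = 2·9/2 + 3/2 = 21/2

t_a=9/2 t_c=3/2 v_peak=9/4 T=21/2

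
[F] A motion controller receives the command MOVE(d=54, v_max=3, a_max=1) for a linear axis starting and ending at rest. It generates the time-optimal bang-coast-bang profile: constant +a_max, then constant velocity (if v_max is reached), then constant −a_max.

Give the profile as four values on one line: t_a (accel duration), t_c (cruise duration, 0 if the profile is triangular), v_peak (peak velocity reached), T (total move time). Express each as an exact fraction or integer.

(v_max)²/a_max = 3²/1 = 9
54 ≥ 9 so v_max reached
t_a = 3/1 = 3; v_peak = 3
d_cruise = 54 − 9 = 45; t_c = 45/3 = 15
T = 2·3 + 15 = 21

t_a=3 t_c=15 v_peak=3 T=21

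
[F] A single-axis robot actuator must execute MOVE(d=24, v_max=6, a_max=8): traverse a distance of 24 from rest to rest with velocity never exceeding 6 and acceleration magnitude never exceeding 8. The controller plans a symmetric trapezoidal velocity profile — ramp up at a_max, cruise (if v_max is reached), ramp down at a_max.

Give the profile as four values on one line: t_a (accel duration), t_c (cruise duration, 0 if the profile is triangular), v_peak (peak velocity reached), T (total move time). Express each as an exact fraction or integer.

vₘ²/aₘ = 6²/8 = 9/2
24 ≥ 9/2 so v_max reached
t_a = 6/8 = 3/4; v_peak = 6
d_cruise = 24 − 9/2 = 39/2; t_c = (39/2)/6 = 13/4
T = 2·3/4 + 13/4 = 19/4

t_a=3/4 t_c=13/4 v_peak=6 T=19/4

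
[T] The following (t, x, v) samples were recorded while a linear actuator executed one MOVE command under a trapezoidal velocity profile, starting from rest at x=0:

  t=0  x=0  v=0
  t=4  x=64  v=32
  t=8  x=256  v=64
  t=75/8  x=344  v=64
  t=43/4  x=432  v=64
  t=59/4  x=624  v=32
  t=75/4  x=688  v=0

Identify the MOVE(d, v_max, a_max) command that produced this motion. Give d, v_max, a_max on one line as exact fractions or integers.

d=688 v_max=64 a_max=8

final state: t=75/4, x=688, v=0 → d = 688
a_max = (32−0)/(4−0) = 8
max v = 64 over t∈[8,43/4] → v_max = 64
check: 64·(8+11/4) = 688 ✓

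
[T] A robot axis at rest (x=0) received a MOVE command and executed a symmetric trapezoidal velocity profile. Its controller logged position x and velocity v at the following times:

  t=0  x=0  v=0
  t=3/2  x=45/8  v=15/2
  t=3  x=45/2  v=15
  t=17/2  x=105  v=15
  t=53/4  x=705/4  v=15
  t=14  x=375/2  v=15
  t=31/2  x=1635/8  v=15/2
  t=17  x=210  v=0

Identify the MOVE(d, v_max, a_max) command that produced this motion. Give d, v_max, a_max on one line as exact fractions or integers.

d=210 v_max=15 a_max=5

final state: t=17, x=210, v=0 → d = 210
a_max = (15/2−0)/(3/2−0) = 5
max v = 15 over t∈[3,14] → v_max = 15
check: 15·(3+11) = 210 ✓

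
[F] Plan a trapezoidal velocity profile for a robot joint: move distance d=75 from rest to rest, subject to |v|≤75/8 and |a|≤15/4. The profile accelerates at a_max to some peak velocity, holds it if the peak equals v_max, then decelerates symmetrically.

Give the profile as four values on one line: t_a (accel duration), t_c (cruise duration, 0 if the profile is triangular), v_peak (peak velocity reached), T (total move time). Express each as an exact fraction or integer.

vₘ²/aₘ = (75/8)²/(15/4) = 375/16
75 ≥ 375/16 so v_max reached
t_a = (75/8)/(15/4) = 5/2; v_peak = 75/8
d_cruise = 75 − 375/16 = 825/16; t_c = (825/16)/(75/8) = 11/2
T = 2·5/2 + 11/2 = 21/2

t_a=5/2 t_c=11/2 v_peak=75/8 T=21/2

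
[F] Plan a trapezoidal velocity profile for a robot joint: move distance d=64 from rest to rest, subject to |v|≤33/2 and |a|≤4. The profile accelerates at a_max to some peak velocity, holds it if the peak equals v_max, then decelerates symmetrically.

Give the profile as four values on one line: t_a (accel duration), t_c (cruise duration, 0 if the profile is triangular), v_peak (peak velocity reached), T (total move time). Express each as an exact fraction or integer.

(v_max)²/a_max = (33/2)²/4 = 1089/16
64 < 1089/16 ⇒ no cruise
v_peak = √(64·4) = √256 = 16
t_a = 16/4 = 4; t_c = 0
T = 2·4 = 8

t_a=4 t_c=0 v_peak=16 T=8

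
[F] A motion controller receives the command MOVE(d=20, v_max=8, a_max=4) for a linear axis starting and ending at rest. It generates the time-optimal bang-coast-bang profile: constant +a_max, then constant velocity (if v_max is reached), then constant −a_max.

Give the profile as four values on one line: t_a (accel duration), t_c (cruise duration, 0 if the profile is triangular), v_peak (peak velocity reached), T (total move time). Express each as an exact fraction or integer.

t_a=2 t_c=1/2 v_peak=8 T=9/2

(v_max)²/a_max = 8²/4 = 16
20 ≥ 16 → trapezoidal
t_a = 8/4 = 2; v_peak = 8
d_cruise = 20 − 16 = 4; t_c = 4/8 = 1/2
T = 2·2 + 1/2 = 9/2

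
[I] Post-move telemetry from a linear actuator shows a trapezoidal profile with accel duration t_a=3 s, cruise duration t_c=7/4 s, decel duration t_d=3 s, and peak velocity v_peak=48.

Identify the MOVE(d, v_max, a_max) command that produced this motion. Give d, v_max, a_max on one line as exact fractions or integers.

d=228 v_max=48 a_max=16

a_max = 48/3 = 16
d_a = ½·48·3 = 72; d_c = 48·7/4 = 84
d = 2·72 + 84 = 228
t_c = 7/4 > 0 ⇒ limit active, v_max = 48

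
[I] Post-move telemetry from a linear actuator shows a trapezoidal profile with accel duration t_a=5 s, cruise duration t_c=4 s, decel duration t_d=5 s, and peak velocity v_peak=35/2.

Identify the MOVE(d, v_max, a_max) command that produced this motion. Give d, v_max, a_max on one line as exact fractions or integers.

d=315/2 v_max=35/2 a_max=7/2

a_max = (35/2)/5 = 7/2
d_a = ½·35/2·5 = 175/4; d_c = 35/2·4 = 70
d = 2·175/4 + 70 = 315/2
t_c = 4 > 0 so v_max = 35/2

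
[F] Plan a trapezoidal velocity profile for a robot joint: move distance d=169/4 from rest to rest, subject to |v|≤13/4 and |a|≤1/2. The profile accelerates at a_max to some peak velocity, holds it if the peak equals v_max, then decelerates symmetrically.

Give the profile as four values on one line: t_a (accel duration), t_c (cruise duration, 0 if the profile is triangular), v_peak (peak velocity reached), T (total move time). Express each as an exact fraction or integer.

(v_max)²/a_max = (13/4)²/(1/2) = 169/8
169/4 ≥ 169/8 → trapezoidal
t_a = (13/4)/(1/2) = 13/2; v_peak = 13/4
d_cruise = 169/4 − 169/8 = 169/8; t_c = (169/8)/(13/4) = 13/2
T = 2·13/2 + 13/2 = 39/2

t_a=13/2 t_c=13/2 v_peak=13/4 T=39/2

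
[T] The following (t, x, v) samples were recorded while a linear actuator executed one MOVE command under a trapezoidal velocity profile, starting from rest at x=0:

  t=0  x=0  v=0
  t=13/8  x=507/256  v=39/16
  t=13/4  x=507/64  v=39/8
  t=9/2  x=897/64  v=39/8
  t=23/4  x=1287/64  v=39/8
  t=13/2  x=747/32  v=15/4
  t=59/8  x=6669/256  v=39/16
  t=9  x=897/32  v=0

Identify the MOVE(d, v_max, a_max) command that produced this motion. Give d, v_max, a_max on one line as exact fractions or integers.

d=897/32 v_max=39/8 a_max=3/2

final state: t=9, x=897/32, v=0 → d = 897/32
a_max = (39/16−0)/(13/8−0) = 3/2
max v = 39/8 over t∈[13/4,23/4] → v_max = 39/8
check: 39/8·(13/4+5/2) = 897/32 ✓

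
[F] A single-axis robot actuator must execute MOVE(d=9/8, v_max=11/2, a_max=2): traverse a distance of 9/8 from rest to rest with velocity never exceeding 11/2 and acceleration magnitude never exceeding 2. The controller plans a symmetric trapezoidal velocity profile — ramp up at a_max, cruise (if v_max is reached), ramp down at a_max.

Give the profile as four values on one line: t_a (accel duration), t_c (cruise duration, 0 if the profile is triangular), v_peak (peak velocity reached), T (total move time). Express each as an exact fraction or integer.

(v_max)²/a_max = (11/2)²/2 = 121/8
9/8 < 121/8 ⇒ no cruise
v_peak = √(9/8·2) = √(9/4) = 3/2
t_a = (3/2)/2 = 3/4; t_c = 0
T = 2·3/4 = 3/2

t_a=3/4 t_c=0 v_peak=3/2 T=3/2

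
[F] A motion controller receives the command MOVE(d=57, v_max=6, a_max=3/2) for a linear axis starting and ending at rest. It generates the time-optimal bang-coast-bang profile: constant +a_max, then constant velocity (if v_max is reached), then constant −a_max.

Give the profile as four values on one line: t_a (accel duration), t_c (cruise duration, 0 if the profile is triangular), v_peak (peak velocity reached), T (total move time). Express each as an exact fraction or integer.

vₘ²/aₘ = 6²/(3/2) = 24
57 ≥ 24 → trapezoidal
t_a = 6/(3/2) = 4; v_peak = 6
d_cruise = 57 − 24 = 33; t_c = 33/6 = 11/2
T = 2·4 + 11/2 = 27/2

t_a=4 t_c=11/2 v_peak=6 T=27/2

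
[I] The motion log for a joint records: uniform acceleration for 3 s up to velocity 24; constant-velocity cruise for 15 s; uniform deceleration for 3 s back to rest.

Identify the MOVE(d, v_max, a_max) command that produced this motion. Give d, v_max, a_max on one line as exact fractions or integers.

d=432 v_max=24 a_max=8

a_max = 24/3 = 8
d_a = ½·24·3 = 36; d_c = 24·15 = 360
d = 2·36 + 360 = 432
t_c = 15 > 0 → v_max = v_peak = 24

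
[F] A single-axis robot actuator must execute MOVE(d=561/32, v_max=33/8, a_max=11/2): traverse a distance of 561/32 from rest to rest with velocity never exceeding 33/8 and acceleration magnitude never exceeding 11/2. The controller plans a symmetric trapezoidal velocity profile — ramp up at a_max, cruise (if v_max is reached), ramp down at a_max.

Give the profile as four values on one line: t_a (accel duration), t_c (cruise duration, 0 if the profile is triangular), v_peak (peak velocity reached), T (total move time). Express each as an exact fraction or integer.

t_a=3/4 t_c=7/2 v_peak=33/8 T=5

(v_max)²/a_max = (33/8)²/(11/2) = 99/32
561/32 ≥ 99/32 so v_max reached
t_a = (33/8)/(11/2) = 3/4; v_peak = 33/8
d_cruise = 561/32 − 99/32 = 231/16; t_c = (231/16)/(33/8) = 7/2
T = 2·3/4 + 7/2 = 5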